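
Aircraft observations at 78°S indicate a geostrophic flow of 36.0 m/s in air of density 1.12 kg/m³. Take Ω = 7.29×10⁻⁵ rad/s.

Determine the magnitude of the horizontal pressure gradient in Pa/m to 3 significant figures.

Coriolis parameter at 78°S:
f = 2Ω sin φ = 2 × 7.29×10⁻⁵ × sin 78° = 1.43×10⁻⁴ s⁻¹
Geostrophic balance rearranged: |∂P/∂n| = f ρ V_g
|∂P/∂n| = 1.43×10⁻⁴ × 1.12 × 36.0 = 5.75×10⁻³ Pa/m

5.75×10⁻³ Pa/m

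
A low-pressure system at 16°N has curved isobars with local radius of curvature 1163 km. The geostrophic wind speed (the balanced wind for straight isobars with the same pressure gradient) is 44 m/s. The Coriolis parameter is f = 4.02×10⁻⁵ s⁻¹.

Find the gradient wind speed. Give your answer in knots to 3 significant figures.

53.7 knots

Around a low, centrifugal force acts outward with Coriolis, so pressure-gradient force balances both:
(1/ρ)|∂P/∂n| = fV + V²/R  →  V² + fR·V − fR·V_g = 0
With fR = 4.02×10⁻⁵ × 1163×10³ m = 46.8 m/s:
V = [−fR + √((fR)² + 4 fR V_g)]/2 = [−46.8 + √(46.8² + 4×46.8×44)]/2 = 27.6 m/s
Subgeostrophic (V < V_g = 44 m/s), as expected around a low.
Converting: 27.6 m/s × 1.944 = 53.7 knots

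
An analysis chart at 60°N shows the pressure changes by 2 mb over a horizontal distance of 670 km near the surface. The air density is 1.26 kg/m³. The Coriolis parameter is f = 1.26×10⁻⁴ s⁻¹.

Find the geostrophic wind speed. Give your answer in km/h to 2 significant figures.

Pressure gradient: |∂P/∂n| = 200 Pa / 670000 m = 2.99×10⁻⁴ Pa/m
Geostrophic balance (pressure-gradient force = Coriolis force):
V_g = (1/(fρ)) |∂P/∂n| = 2.99×10⁻⁴ / (1.26×10⁻⁴ × 1.26) = 1.88 m/s
Converting: 1.88 m/s × 3.6 = 6.8 km/h

6.8 km/h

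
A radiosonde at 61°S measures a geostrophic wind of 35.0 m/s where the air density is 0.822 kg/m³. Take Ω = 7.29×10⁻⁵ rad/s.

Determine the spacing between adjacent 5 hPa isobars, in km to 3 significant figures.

Coriolis parameter at 61°S:
f = 2Ω sin φ = 2 × 7.29×10⁻⁵ × sin 61° = 1.28×10⁻⁴ s⁻¹
Geostrophic balance rearranged: |∂P/∂n| = f ρ V_g
|∂P/∂n| = 1.28×10⁻⁴ × 0.822 × 35.0 = 3.67×10⁻³ Pa/m
Isobar spacing: Δn = ΔP/|∂P/∂n| = 500 Pa / 3.67×10⁻³ Pa/m = 136287 m ≈ 136 km

136 km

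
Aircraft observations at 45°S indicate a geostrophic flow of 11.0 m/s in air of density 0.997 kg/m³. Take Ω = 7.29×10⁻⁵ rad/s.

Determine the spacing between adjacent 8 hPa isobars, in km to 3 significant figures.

708 km

Coriolis parameter at 45°S:
f = 2Ω sin φ = 2 × 7.29×10⁻⁵ × sin 45° = 1.03×10⁻⁴ s⁻¹
Geostrophic balance rearranged: |∂P/∂n| = f ρ V_g
|∂P/∂n| = 1.03×10⁻⁴ × 0.997 × 11.0 = 1.13×10⁻³ Pa/m
Isobar spacing: Δn = ΔP/|∂P/∂n| = 800 Pa / 1.13×10⁻³ Pa/m = 707554 m ≈ 708 km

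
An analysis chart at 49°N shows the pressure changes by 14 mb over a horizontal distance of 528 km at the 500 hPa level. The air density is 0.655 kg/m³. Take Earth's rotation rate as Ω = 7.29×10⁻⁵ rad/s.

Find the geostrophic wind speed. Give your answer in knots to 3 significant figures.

71.5 knots

Coriolis parameter at 49°N:
f = 2Ω sin φ = 2 × 7.29×10⁻⁵ × sin 49° = 1.10×10⁻⁴ s⁻¹
Pressure gradient: |∂P/∂n| = 1400 Pa / 528000 m = 2.65×10⁻³ Pa/m
Geostrophic balance (pressure-gradient force = Coriolis force):
V_g = (1/(fρ)) |∂P/∂n| = 2.65×10⁻³ / (1.10×10⁻⁴ × 0.655) = 36.8 m/s
Converting: 36.8 m/s × 1.944 = 71.5 knots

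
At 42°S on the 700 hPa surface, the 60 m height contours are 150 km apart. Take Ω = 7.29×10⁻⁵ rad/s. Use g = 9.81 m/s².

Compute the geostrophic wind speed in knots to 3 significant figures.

78.2 knots

Coriolis parameter at 42°S:
f = 2Ω sin φ = 2 × 7.29×10⁻⁵ × sin 42° = 9.76×10⁻⁵ s⁻¹
Height gradient: |∂Z/∂n| = 60 m / 150000 m = 4.00×10⁻⁴
On a pressure surface, geostrophic balance gives V_g = (g/f)|∂Z/∂n|:
V_g = 9.81 × 4.00×10⁻⁴ / 9.76×10⁻⁵ = 40.2 m/s
Converting: 40.2 m/s × 1.944 = 78.2 knots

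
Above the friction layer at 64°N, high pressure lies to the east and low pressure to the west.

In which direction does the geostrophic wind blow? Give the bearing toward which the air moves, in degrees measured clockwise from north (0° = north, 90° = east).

The pressure-gradient force points toward the west (bearing 270°).
Geostrophic balance: in the Northern Hemisphere the Coriolis force deflects motion to the right, so the geostrophic wind blows 90° to the right of the pressure-gradient force (low pressure on the left).
Rotating 270° by 90° clockwise gives 000° — the wind blows toward the north.

000°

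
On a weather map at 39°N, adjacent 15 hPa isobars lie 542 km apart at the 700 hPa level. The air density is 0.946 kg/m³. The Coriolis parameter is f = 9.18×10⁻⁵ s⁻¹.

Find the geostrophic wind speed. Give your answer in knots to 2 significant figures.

62 knots

Pressure gradient: |∂P/∂n| = 1500 Pa / 542000 m = 2.77×10⁻³ Pa/m
Geostrophic balance (pressure-gradient force = Coriolis force):
V_g = (1/(fρ)) |∂P/∂n| = 2.77×10⁻³ / (9.18×10⁻⁵ × 0.946) = 31.9 m/s
Converting: 31.9 m/s × 1.944 = 62 knots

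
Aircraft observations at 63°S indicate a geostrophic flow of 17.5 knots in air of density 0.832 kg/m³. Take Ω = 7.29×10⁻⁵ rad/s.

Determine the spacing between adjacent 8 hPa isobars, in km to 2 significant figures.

Coriolis parameter at 63°S:
f = 2Ω sin φ = 2 × 7.29×10⁻⁵ × sin 63° = 1.30×10⁻⁴ s⁻¹
Wind speed in SI: 17.5 knots = 9.00 m/s
Geostrophic balance rearranged: |∂P/∂n| = f ρ V_g
|∂P/∂n| = 1.30×10⁻⁴ × 0.832 × 9.00 = 9.73×10⁻⁴ Pa/m
Isobar spacing: Δn = ΔP/|∂P/∂n| = 800 Pa / 9.73×10⁻⁴ Pa/m = 822152 m ≈ 820 km

820 km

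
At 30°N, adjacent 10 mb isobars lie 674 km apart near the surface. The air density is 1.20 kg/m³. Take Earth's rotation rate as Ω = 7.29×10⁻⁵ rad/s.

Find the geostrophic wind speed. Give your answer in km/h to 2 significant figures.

Coriolis parameter at 30°N:
f = 2Ω sin φ = 2 × 7.29×10⁻⁵ × sin 30° = 7.29×10⁻⁵ s⁻¹
Pressure gradient: |∂P/∂n| = 1000 Pa / 674000 m = 1.48×10⁻³ Pa/m
Geostrophic balance (pressure-gradient force = Coriolis force):
V_g = (1/(fρ)) |∂P/∂n| = 1.48×10⁻³ / (7.29×10⁻⁵ × 1.20) = 17.0 m/s
Converting: 17.0 m/s × 3.6 = 61 km/h

61 km/h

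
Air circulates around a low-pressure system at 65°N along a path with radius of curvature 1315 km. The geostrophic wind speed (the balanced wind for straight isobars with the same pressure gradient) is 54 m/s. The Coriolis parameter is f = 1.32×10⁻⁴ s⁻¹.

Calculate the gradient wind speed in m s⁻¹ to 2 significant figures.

43 m s⁻¹

Around a low, centrifugal force acts outward with Coriolis, so pressure-gradient force balances both:
(1/ρ)|∂P/∂n| = fV + V²/R  →  V² + fR·V − fR·V_g = 0
With fR = 1.32×10⁻⁴ × 1315×10³ m = 174 m/s:
V = [−fR + √((fR)² + 4 fR V_g)]/2 = [−174 + √(174² + 4×174×54)]/2 = 43.2 m/s
Subgeostrophic (V < V_g = 54 m/s), as expected around a low.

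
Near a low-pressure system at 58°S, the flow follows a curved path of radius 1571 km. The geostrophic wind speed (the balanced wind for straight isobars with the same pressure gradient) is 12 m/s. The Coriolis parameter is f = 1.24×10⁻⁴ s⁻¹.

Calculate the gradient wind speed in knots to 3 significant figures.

22.0 knots

Around a low, centrifugal force acts outward with Coriolis, so pressure-gradient force balances both:
(1/ρ)|∂P/∂n| = fV + V²/R  →  V² + fR·V − fR·V_g = 0
With fR = 1.24×10⁻⁴ × 1571×10³ m = 195 m/s:
V = [−fR + √((fR)² + 4 fR V_g)]/2 = [−195 + √(195² + 4×195×12)]/2 = 11.3 m/s
Subgeostrophic (V < V_g = 12 m/s), as expected around a low.
Converting: 11.3 m/s × 1.944 = 22.0 knots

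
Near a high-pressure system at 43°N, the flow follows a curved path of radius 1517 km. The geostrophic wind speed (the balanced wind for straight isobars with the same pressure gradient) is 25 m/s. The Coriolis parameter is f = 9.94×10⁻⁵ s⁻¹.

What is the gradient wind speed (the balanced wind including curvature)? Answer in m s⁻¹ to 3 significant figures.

Around a high, pressure-gradient force acts outward with centrifugal, so Coriolis balances both:
fV = (1/ρ)|∂P/∂n| + V²/R  →  V² − fR·V + fR·V_g = 0
With fR = 9.94×10⁻⁵ × 1517×10³ m = 151 m/s:
V = [fR − √((fR)² − 4 fR V_g)]/2 = [151 − √(151² − 4×151×25)]/2 = 31.6 m/s
Supergeostrophic (V > V_g = 25 m/s), as expected around a high.

31.6 m s⁻¹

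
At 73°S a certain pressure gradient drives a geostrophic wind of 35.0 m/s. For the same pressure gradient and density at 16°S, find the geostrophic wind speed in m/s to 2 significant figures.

With the same pressure gradient and density, V_g ∝ 1/f ∝ 1/sin φ.
V₂ = V₁ · sin φ₁ / sin φ₂ = 35.0 × sin 73° / sin 16°
V₂ = 35.0 × 0.9563/0.2756 = 120 m/s

120 m/s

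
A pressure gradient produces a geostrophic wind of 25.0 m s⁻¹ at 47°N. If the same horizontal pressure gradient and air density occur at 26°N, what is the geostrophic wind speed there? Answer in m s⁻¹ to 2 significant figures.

With the same pressure gradient and density, V_g ∝ 1/f ∝ 1/sin φ.
V₂ = V₁ · sin φ₁ / sin φ₂ = 25.0 × sin 47° / sin 26°
V₂ = 25.0 × 0.7314/0.4384 = 42 m s⁻¹

42 m s⁻¹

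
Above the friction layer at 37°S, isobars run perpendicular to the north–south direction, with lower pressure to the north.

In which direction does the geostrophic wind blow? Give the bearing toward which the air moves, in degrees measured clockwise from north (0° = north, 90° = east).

270°

The pressure-gradient force points toward the north (bearing 000°).
Geostrophic balance: in the Southern Hemisphere the Coriolis force deflects motion to the left, so the geostrophic wind blows 90° to the left of the pressure-gradient force (low pressure on the right).
Rotating 000° by 90° counterclockwise gives 270° — the wind blows toward the west.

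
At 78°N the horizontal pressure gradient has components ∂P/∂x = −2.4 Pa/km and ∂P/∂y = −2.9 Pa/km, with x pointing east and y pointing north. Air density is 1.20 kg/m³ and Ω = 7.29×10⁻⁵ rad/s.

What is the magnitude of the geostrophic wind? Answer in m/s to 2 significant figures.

Coriolis parameter at 78°N:
f = 2Ω sin φ = 2 × 7.29×10⁻⁵ × sin 78° = 1.43×10⁻⁴ s⁻¹
Component geostrophic relations (x east, y north):
u_g = −(1/(fρ)) ∂P/∂y,  v_g = (1/(fρ)) ∂P/∂x
u_g = −(−2.9×10⁻³)/(1.43×10⁻⁴ × 1.20) = 16.9 m/s;  v_g = (−2.4×10⁻³)/(1.43×10⁻⁴ × 1.20) = −14.0 m/s
|V_g| = √(u_g² + v_g²) = 22.0 m/s

22 m/s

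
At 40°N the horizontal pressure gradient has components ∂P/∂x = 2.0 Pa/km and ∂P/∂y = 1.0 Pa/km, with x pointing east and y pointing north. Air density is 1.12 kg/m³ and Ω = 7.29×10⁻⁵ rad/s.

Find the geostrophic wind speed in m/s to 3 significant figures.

Coriolis parameter at 40°N:
f = 2Ω sin φ = 2 × 7.29×10⁻⁵ × sin 40° = 9.37×10⁻⁵ s⁻¹
Component geostrophic relations (x east, y north):
u_g = −(1/(fρ)) ∂P/∂y,  v_g = (1/(fρ)) ∂P/∂x
u_g = −(1.0×10⁻³)/(9.37×10⁻⁵ × 1.12) = −9.53 m/s;  v_g = (2.0×10⁻³)/(9.37×10⁻⁵ × 1.12) = 19.1 m/s
|V_g| = √(u_g² + v_g²) = 21.3 m/s

21.3 m/s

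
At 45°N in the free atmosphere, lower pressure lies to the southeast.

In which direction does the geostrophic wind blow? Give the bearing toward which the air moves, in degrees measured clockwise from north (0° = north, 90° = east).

225°

The pressure-gradient force points toward the southeast (bearing 135°).
Geostrophic balance: in the Northern Hemisphere the Coriolis force deflects motion to the right, so the geostrophic wind blows 90° to the right of the pressure-gradient force (low pressure on the left).
Rotating 135° by 90° clockwise gives 225° — the wind blows toward the southwest.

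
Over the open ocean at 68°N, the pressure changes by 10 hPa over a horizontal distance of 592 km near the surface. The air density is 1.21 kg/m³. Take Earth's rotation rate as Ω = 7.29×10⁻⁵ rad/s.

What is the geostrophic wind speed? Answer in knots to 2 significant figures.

20 knots

Coriolis parameter at 68°N:
f = 2Ω sin φ = 2 × 7.29×10⁻⁵ × sin 68° = 1.35×10⁻⁴ s⁻¹
Pressure gradient: |∂P/∂n| = 1000 Pa / 592000 m = 1.69×10⁻³ Pa/m
Geostrophic balance (pressure-gradient force = Coriolis force):
V_g = (1/(fρ)) |∂P/∂n| = 1.69×10⁻³ / (1.35×10⁻⁴ × 1.21) = 10.3 m/s
Converting: 10.3 m/s × 1.944 = 20 knots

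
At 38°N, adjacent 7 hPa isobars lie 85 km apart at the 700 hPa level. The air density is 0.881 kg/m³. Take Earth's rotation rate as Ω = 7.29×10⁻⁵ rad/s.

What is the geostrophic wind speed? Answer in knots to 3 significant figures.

Coriolis parameter at 38°N:
f = 2Ω sin φ = 2 × 7.29×10⁻⁵ × sin 38° = 8.98×10⁻⁵ s⁻¹
Pressure gradient: |∂P/∂n| = 700 Pa / 85000 m = 8.24×10⁻³ Pa/m
Geostrophic balance (pressure-gradient force = Coriolis force):
V_g = (1/(fρ)) |∂P/∂n| = 8.24×10⁻³ / (8.98×10⁻⁵ × 0.881) = 104 m/s
Converting: 104 m/s × 1.944 = 202 knots

202 knots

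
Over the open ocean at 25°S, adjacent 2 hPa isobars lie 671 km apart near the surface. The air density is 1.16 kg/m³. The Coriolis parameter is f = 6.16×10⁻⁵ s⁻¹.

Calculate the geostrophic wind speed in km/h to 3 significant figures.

Pressure gradient: |∂P/∂n| = 200 Pa / 671000 m = 2.98×10⁻⁴ Pa/m
Geostrophic balance (pressure-gradient force = Coriolis force):
V_g = (1/(fρ)) |∂P/∂n| = 2.98×10⁻⁴ / (6.16×10⁻⁵ × 1.16) = 4.17 m/s
Converting: 4.17 m/s × 3.6 = 15.0 km/h

15.0 km/h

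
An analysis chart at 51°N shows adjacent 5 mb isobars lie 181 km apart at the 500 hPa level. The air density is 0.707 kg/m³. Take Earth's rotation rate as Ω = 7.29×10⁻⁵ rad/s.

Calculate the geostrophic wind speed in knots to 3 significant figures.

67.0 knots

Coriolis parameter at 51°N:
f = 2Ω sin φ = 2 × 7.29×10⁻⁵ × sin 51° = 1.13×10⁻⁴ s⁻¹
Pressure gradient: |∂P/∂n| = 500 Pa / 181000 m = 2.76×10⁻³ Pa/m
Geostrophic balance (pressure-gradient force = Coriolis force):
V_g = (1/(fρ)) |∂P/∂n| = 2.76×10⁻³ / (1.13×10⁻⁴ × 0.707) = 34.5 m/s
Converting: 34.5 m/s × 1.944 = 67.0 knots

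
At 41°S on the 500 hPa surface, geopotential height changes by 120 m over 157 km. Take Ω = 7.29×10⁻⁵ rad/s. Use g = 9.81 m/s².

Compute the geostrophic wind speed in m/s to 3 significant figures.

Coriolis parameter at 41°S:
f = 2Ω sin φ = 2 × 7.29×10⁻⁵ × sin 41° = 9.57×10⁻⁵ s⁻¹
Height gradient: |∂Z/∂n| = 120 m / 157000 m = 7.64×10⁻⁴
On a pressure surface, geostrophic balance gives V_g = (g/f)|∂Z/∂n|:
V_g = 9.81 × 7.64×10⁻⁴ / 9.57×10⁻⁵ = 78.4 m/s

78.4 m/s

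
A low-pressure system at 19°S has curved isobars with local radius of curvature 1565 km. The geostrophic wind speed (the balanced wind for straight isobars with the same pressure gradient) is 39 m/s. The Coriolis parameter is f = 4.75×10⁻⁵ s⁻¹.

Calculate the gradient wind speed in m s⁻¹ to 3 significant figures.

Around a low, centrifugal force acts outward with Coriolis, so pressure-gradient force balances both:
(1/ρ)|∂P/∂n| = fV + V²/R  →  V² + fR·V − fR·V_g = 0
With fR = 4.75×10⁻⁵ × 1565×10³ m = 74.3 m/s:
V = [−fR + √((fR)² + 4 fR V_g)]/2 = [−74.3 + √(74.3² + 4×74.3×39)]/2 = 28.3 m/s
Subgeostrophic (V < V_g = 39 m/s), as expected around a low.

28.3 m s⁻¹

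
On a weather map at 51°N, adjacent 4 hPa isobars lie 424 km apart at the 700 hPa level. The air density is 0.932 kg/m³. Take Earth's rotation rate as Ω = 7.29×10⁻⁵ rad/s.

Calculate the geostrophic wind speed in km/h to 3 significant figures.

32.2 km/h

Coriolis parameter at 51°N:
f = 2Ω sin φ = 2 × 7.29×10⁻⁵ × sin 51° = 1.13×10⁻⁴ s⁻¹
Pressure gradient: |∂P/∂n| = 400 Pa / 424000 m = 9.43×10⁻⁴ Pa/m
Geostrophic balance (pressure-gradient force = Coriolis force):
V_g = (1/(fρ)) |∂P/∂n| = 9.43×10⁻⁴ / (1.13×10⁻⁴ × 0.932) = 8.93 m/s
Converting: 8.93 m/s × 3.6 = 32.2 km/h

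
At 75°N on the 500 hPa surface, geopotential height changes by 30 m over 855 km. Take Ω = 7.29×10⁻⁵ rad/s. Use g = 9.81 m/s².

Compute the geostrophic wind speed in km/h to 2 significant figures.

Coriolis parameter at 75°N:
f = 2Ω sin φ = 2 × 7.29×10⁻⁵ × sin 75° = 1.41×10⁻⁴ s⁻¹
Height gradient: |∂Z/∂n| = 30 m / 855000 m = 3.51×10⁻⁵
On a pressure surface, geostrophic balance gives V_g = (g/f)|∂Z/∂n|:
V_g = 9.81 × 3.51×10⁻⁵ / 1.41×10⁻⁴ = 2.44 m/s
Converting: 2.44 m/s × 3.6 = 8.8 km/h

8.8 km/h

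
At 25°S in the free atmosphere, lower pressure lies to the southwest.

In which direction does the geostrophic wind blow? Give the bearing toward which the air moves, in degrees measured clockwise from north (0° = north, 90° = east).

135°

The pressure-gradient force points toward the southwest (bearing 225°).
Geostrophic balance: in the Southern Hemisphere the Coriolis force deflects motion to the left, so the geostrophic wind blows 90° to the left of the pressure-gradient force (low pressure on the right).
Rotating 225° by 90° counterclockwise gives 135° — the wind blows toward the southeast.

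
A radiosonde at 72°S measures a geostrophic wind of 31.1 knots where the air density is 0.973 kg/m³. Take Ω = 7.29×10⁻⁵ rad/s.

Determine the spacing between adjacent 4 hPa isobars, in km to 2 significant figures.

Coriolis parameter at 72°S:
f = 2Ω sin φ = 2 × 7.29×10⁻⁵ × sin 72° = 1.39×10⁻⁴ s⁻¹
Wind speed in SI: 31.1 knots = 16.0 m/s
Geostrophic balance rearranged: |∂P/∂n| = f ρ V_g
|∂P/∂n| = 1.39×10⁻⁴ × 0.973 × 16.0 = 2.16×10⁻³ Pa/m
Isobar spacing: Δn = ΔP/|∂P/∂n| = 400 Pa / 2.16×10⁻³ Pa/m = 185304 m ≈ 190 km

190 km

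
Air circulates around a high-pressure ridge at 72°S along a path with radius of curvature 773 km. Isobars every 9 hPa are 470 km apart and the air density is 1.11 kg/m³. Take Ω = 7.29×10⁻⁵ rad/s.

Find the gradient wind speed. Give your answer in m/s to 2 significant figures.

14 m/s

Coriolis parameter at 72°S:
f = 2Ω sin φ = 2 × 7.29×10⁻⁵ × sin 72° = 1.39×10⁻⁴ s⁻¹
Pressure gradient: |∂P/∂n| = 900 Pa / 470000 m = 1.91×10⁻³ Pa/m
Geostrophic speed: V_g = |∂P/∂n|/(fρ) = 1.91×10⁻³/(1.39×10⁻⁴ × 1.11) = 12.4 m/s
Around a high, pressure-gradient force acts outward with centrifugal, so Coriolis balances both:
fV = (1/ρ)|∂P/∂n| + V²/R  →  V² − fR·V + fR·V_g = 0
With fR = 1.39×10⁻⁴ × 773×10³ m = 107 m/s:
V = [fR − √((fR)² − 4 fR V_g)]/2 = [107 − √(107² − 4×107×12.4)]/2 = 14.4 m/s
Supergeostrophic (V > V_g = 12.4 m/s), as expected around a high.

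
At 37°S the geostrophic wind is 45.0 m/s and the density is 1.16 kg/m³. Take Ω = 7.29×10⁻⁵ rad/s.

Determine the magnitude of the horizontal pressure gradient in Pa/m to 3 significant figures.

4.58×10⁻³ Pa/m

Coriolis parameter at 37°S:
f = 2Ω sin φ = 2 × 7.29×10⁻⁵ × sin 37° = 8.77×10⁻⁵ s⁻¹
Geostrophic balance rearranged: |∂P/∂n| = f ρ V_g
|∂P/∂n| = 8.77×10⁻⁵ × 1.16 × 45.0 = 4.58×10⁻³ Pa/m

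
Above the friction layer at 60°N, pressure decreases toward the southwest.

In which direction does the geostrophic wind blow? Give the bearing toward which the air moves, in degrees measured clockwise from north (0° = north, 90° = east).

315°

The pressure-gradient force points toward the southwest (bearing 225°).
Geostrophic balance: in the Northern Hemisphere the Coriolis force deflects motion to the right, so the geostrophic wind blows 90° to the right of the pressure-gradient force (low pressure on the left).
Rotating 225° by 90° clockwise gives 315° — the wind blows toward the northwest.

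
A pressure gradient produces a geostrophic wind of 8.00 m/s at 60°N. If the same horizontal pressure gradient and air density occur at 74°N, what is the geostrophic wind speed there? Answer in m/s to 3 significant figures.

7.21 m/s

With the same pressure gradient and density, V_g ∝ 1/f ∝ 1/sin φ.
V₂ = V₁ · sin φ₁ / sin φ₂ = 8.00 × sin 60° / sin 74°
V₂ = 8.00 × 0.8660/0.9613 = 7.21 m/s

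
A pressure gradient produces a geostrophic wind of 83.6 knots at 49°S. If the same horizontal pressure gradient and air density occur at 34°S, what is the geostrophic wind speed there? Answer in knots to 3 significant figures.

With the same pressure gradient and density, V_g ∝ 1/f ∝ 1/sin φ.
V₂ = V₁ · sin φ₁ / sin φ₂ = 83.6 × sin 49° / sin 34°
V₂ = 83.6 × 0.7547/0.5592 = 113 knots

113 knots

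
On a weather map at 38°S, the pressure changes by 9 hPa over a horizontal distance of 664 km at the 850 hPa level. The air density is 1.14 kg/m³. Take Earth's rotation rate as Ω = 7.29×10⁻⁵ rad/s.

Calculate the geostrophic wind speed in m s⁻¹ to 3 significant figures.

Coriolis parameter at 38°S:
f = 2Ω sin φ = 2 × 7.29×10⁻⁵ × sin 38° = 8.98×10⁻⁵ s⁻¹
Pressure gradient: |∂P/∂n| = 900 Pa / 664000 m = 1.36×10⁻³ Pa/m
Geostrophic balance (pressure-gradient force = Coriolis force):
V_g = (1/(fρ)) |∂P/∂n| = 1.36×10⁻³ / (8.98×10⁻⁵ × 1.14) = 13.2 m/s

13.2 m s⁻¹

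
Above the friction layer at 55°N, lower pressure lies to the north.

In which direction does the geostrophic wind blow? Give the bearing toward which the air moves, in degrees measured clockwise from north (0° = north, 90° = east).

The pressure-gradient force points toward the north (bearing 000°).
Geostrophic balance: in the Northern Hemisphere the Coriolis force deflects motion to the right, so the geostrophic wind blows 90° to the right of the pressure-gradient force (low pressure on the left).
Rotating 000° by 90° clockwise gives 090° — the wind blows toward the east.

090°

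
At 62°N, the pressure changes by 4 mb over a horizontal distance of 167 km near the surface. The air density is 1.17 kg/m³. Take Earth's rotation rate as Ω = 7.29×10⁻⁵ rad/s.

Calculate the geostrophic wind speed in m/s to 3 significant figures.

Coriolis parameter at 62°N:
f = 2Ω sin φ = 2 × 7.29×10⁻⁵ × sin 62° = 1.29×10⁻⁴ s⁻¹
Pressure gradient: |∂P/∂n| = 400 Pa / 167000 m = 2.40×10⁻³ Pa/m
Geostrophic balance (pressure-gradient force = Coriolis force):
V_g = (1/(fρ)) |∂P/∂n| = 2.40×10⁻³ / (1.29×10⁻⁴ × 1.17) = 15.9 m/s

15.9 m/s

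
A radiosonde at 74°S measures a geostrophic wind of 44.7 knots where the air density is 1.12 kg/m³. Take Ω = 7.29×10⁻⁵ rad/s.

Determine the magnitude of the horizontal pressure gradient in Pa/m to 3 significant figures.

Coriolis parameter at 74°S:
f = 2Ω sin φ = 2 × 7.29×10⁻⁵ × sin 74° = 1.40×10⁻⁴ s⁻¹
Wind speed in SI: 44.7 knots = 23.0 m/s
Geostrophic balance rearranged: |∂P/∂n| = f ρ V_g
|∂P/∂n| = 1.40×10⁻⁴ × 1.12 × 23.0 = 3.61×10⁻³ Pa/m

3.61×10⁻³ Pa/m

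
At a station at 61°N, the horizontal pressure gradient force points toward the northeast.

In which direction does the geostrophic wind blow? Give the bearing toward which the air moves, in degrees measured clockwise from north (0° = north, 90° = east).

135°

The pressure-gradient force points toward the northeast (bearing 045°).
Geostrophic balance: in the Northern Hemisphere the Coriolis force deflects motion to the right, so the geostrophic wind blows 90° to the right of the pressure-gradient force (low pressure on the left).
Rotating 045° by 90° clockwise gives 135° — the wind blows toward the southeast.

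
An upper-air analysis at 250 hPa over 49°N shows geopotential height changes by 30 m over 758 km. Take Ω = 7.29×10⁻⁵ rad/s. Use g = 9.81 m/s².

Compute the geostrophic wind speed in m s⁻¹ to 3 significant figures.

Coriolis parameter at 49°N:
f = 2Ω sin φ = 2 × 7.29×10⁻⁵ × sin 49° = 1.10×10⁻⁴ s⁻¹
Height gradient: |∂Z/∂n| = 30 m / 758000 m = 3.96×10⁻⁵
On a pressure surface, geostrophic balance gives V_g = (g/f)|∂Z/∂n|:
V_g = 9.81 × 3.96×10⁻⁵ / 1.10×10⁻⁴ = 3.53 m/s

3.53 m s⁻¹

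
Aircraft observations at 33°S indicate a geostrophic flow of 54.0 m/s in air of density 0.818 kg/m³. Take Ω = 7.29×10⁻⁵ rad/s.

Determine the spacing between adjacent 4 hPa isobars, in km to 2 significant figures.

110 km

Coriolis parameter at 33°S:
f = 2Ω sin φ = 2 × 7.29×10⁻⁵ × sin 33° = 7.94×10⁻⁵ s⁻¹
Geostrophic balance rearranged: |∂P/∂n| = f ρ V_g
|∂P/∂n| = 7.94×10⁻⁵ × 0.818 × 54.0 = 3.51×10⁻³ Pa/m
Isobar spacing: Δn = ΔP/|∂P/∂n| = 400 Pa / 3.51×10⁻³ Pa/m = 114037 m ≈ 110 km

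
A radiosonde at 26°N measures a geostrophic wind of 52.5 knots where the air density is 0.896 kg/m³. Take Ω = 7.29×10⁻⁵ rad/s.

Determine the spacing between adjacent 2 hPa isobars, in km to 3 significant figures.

129 km

Coriolis parameter at 26°N:
f = 2Ω sin φ = 2 × 7.29×10⁻⁵ × sin 26° = 6.39×10⁻⁵ s⁻¹
Wind speed in SI: 52.5 knots = 27.0 m/s
Geostrophic balance rearranged: |∂P/∂n| = f ρ V_g
|∂P/∂n| = 6.39×10⁻⁵ × 0.896 × 27.0 = 1.55×10⁻³ Pa/m
Isobar spacing: Δn = ΔP/|∂P/∂n| = 200 Pa / 1.55×10⁻³ Pa/m = 129308 m ≈ 129 km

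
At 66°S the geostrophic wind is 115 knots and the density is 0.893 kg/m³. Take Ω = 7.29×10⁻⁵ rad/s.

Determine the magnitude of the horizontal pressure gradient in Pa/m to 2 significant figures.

7.0×10⁻³ Pa/m

Coriolis parameter at 66°S:
f = 2Ω sin φ = 2 × 7.29×10⁻⁵ × sin 66° = 1.33×10⁻⁴ s⁻¹
Wind speed in SI: 115 knots = 59.2 m/s
Geostrophic balance rearranged: |∂P/∂n| = f ρ V_g
|∂P/∂n| = 1.33×10⁻⁴ × 0.893 × 59.2 = 7.04×10⁻³ Pa/m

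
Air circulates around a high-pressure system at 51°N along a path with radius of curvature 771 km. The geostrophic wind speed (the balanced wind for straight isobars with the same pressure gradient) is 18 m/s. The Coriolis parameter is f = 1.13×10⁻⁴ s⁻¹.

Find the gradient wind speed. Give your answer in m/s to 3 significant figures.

25.4 m/s

Around a high, pressure-gradient force acts outward with centrifugal, so Coriolis balances both:
fV = (1/ρ)|∂P/∂n| + V²/R  →  V² − fR·V + fR·V_g = 0
With fR = 1.13×10⁻⁴ × 771×10³ m = 87.1 m/s:
V = [fR − √((fR)² − 4 fR V_g)]/2 = [87.1 − √(87.1² − 4×87.1×18)]/2 = 25.4 m/s
Supergeostrophic (V > V_g = 18 m/s), as expected around a high.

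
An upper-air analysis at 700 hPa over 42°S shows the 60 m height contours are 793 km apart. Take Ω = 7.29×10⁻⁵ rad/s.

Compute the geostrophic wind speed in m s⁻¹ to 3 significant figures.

7.61 m s⁻¹

Coriolis parameter at 42°S:
f = 2Ω sin φ = 2 × 7.29×10⁻⁵ × sin 42° = 9.76×10⁻⁵ s⁻¹
Height gradient: |∂Z/∂n| = 60 m / 793000 m = 7.57×10⁻⁵
On a pressure surface, geostrophic balance gives V_g = (g/f)|∂Z/∂n|:
V_g = 9.81 × 7.57×10⁻⁵ / 9.76×10⁻⁵ = 7.61 m/s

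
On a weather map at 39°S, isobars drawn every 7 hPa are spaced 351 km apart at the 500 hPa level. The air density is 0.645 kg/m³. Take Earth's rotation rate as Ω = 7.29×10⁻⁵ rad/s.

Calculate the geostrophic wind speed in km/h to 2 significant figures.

120 km/h

Coriolis parameter at 39°S:
f = 2Ω sin φ = 2 × 7.29×10⁻⁵ × sin 39° = 9.18×10⁻⁵ s⁻¹
Pressure gradient: |∂P/∂n| = 700 Pa / 351000 m = 1.99×10⁻³ Pa/m
Geostrophic balance (pressure-gradient force = Coriolis force):
V_g = (1/(fρ)) |∂P/∂n| = 1.99×10⁻³ / (9.18×10⁻⁵ × 0.645) = 33.7 m/s
Converting: 33.7 m/s × 3.6 = 120 km/h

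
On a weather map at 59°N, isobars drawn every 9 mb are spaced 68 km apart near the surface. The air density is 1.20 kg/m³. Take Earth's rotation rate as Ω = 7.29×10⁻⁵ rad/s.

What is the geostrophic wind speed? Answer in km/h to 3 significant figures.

Coriolis parameter at 59°N:
f = 2Ω sin φ = 2 × 7.29×10⁻⁵ × sin 59° = 1.25×10⁻⁴ s⁻¹
Pressure gradient: |∂P/∂n| = 900 Pa / 68000 m = 1.32×10⁻² Pa/m
Geostrophic balance (pressure-gradient force = Coriolis force):
V_g = (1/(fρ)) |∂P/∂n| = 1.32×10⁻² / (1.25×10⁻⁴ × 1.20) = 88.3 m/s
Converting: 88.3 m/s × 3.6 = 318 km/h

318 km/h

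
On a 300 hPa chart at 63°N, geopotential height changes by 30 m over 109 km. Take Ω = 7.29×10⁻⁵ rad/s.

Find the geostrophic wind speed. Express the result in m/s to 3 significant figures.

Coriolis parameter at 63°N:
f = 2Ω sin φ = 2 × 7.29×10⁻⁵ × sin 63° = 1.30×10⁻⁴ s⁻¹
Height gradient: |∂Z/∂n| = 30 m / 109000 m = 2.75×10⁻⁴
On a pressure surface, geostrophic balance gives V_g = (g/f)|∂Z/∂n|:
V_g = 9.81 × 2.75×10⁻⁴ / 1.30×10⁻⁴ = 20.8 m/s

20.8 m/s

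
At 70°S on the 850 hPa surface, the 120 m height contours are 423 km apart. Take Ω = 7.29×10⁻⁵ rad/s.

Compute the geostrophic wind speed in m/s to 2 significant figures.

Coriolis parameter at 70°S:
f = 2Ω sin φ = 2 × 7.29×10⁻⁵ × sin 70° = 1.37×10⁻⁴ s⁻¹
Height gradient: |∂Z/∂n| = 120 m / 423000 m = 2.84×10⁻⁴
On a pressure surface, geostrophic balance gives V_g = (g/f)|∂Z/∂n|:
V_g = 9.81 × 2.84×10⁻⁴ / 1.37×10⁻⁴ = 20.3 m/s

20 m/s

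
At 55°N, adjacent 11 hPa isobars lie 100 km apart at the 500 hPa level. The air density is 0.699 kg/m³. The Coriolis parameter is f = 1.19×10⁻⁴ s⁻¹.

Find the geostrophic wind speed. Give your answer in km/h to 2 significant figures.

480 km/h

Pressure gradient: |∂P/∂n| = 1100 Pa / 100000 m = 1.10×10⁻² Pa/m
Geostrophic balance (pressure-gradient force = Coriolis force):
V_g = (1/(fρ)) |∂P/∂n| = 1.10×10⁻² / (1.19×10⁻⁴ × 0.699) = 132 m/s
Converting: 132 m/s × 3.6 = 480 km/h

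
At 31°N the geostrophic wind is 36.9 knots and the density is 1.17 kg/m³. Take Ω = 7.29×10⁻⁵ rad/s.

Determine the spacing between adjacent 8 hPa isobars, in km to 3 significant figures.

Coriolis parameter at 31°N:
f = 2Ω sin φ = 2 × 7.29×10⁻⁵ × sin 31° = 7.51×10⁻⁵ s⁻¹
Wind speed in SI: 36.9 knots = 19.0 m/s
Geostrophic balance rearranged: |∂P/∂n| = f ρ V_g
|∂P/∂n| = 7.51×10⁻⁵ × 1.17 × 19.0 = 1.67×10⁻³ Pa/m
Isobar spacing: Δn = ΔP/|∂P/∂n| = 800 Pa / 1.67×10⁻³ Pa/m = 479670 m ≈ 480 km

480 km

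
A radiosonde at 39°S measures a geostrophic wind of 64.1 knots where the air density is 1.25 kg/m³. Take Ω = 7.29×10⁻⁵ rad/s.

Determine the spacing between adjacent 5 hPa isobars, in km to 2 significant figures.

130 km

Coriolis parameter at 39°S:
f = 2Ω sin φ = 2 × 7.29×10⁻⁵ × sin 39° = 9.18×10⁻⁵ s⁻¹
Wind speed in SI: 64.1 knots = 33.0 m/s
Geostrophic balance rearranged: |∂P/∂n| = f ρ V_g
|∂P/∂n| = 9.18×10⁻⁵ × 1.25 × 33.0 = 3.78×10⁻³ Pa/m
Isobar spacing: Δn = ΔP/|∂P/∂n| = 500 Pa / 3.78×10⁻³ Pa/m = 132201 m ≈ 130 km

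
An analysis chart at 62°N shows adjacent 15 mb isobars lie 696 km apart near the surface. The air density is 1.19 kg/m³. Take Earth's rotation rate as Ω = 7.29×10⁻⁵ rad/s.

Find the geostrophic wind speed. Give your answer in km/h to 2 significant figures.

Coriolis parameter at 62°N:
f = 2Ω sin φ = 2 × 7.29×10⁻⁵ × sin 62° = 1.29×10⁻⁴ s⁻¹
Pressure gradient: |∂P/∂n| = 1500 Pa / 696000 m = 2.16×10⁻³ Pa/m
Geostrophic balance (pressure-gradient force = Coriolis force):
V_g = (1/(fρ)) |∂P/∂n| = 2.16×10⁻³ / (1.29×10⁻⁴ × 1.19) = 14.1 m/s
Converting: 14.1 m/s × 3.6 = 51 km/h

51 km/h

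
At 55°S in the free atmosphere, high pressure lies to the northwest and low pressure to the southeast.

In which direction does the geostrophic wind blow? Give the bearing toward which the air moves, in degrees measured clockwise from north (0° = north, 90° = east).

The pressure-gradient force points toward the southeast (bearing 135°).
Geostrophic balance: in the Southern Hemisphere the Coriolis force deflects motion to the left, so the geostrophic wind blows 90° to the left of the pressure-gradient force (low pressure on the right).
Rotating 135° by 90° counterclockwise gives 045° — the wind blows toward the northeast.

045°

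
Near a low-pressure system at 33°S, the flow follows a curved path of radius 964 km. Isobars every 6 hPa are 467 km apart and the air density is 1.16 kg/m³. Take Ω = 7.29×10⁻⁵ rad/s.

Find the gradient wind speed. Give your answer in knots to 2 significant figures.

23 knots

Coriolis parameter at 33°S:
f = 2Ω sin φ = 2 × 7.29×10⁻⁵ × sin 33° = 7.94×10⁻⁵ s⁻¹
Pressure gradient: |∂P/∂n| = 600 Pa / 467000 m = 1.28×10⁻³ Pa/m
Geostrophic speed: V_g = |∂P/∂n|/(fρ) = 1.28×10⁻³/(7.94×10⁻⁵ × 1.16) = 13.9 m/s
Around a low, centrifugal force acts outward with Coriolis, so pressure-gradient force balances both:
(1/ρ)|∂P/∂n| = fV + V²/R  →  V² + fR·V − fR·V_g = 0
With fR = 7.94×10⁻⁵ × 964×10³ m = 76.5 m/s:
V = [−fR + √((fR)² + 4 fR V_g)]/2 = [−76.5 + √(76.5² + 4×76.5×13.9)]/2 = 12.1 m/s
Subgeostrophic (V < V_g = 13.9 m/s), as expected around a low.
Converting: 12.1 m/s × 1.944 = 23 knots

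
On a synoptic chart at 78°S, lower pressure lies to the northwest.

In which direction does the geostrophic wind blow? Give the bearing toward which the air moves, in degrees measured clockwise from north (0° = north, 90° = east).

The pressure-gradient force points toward the northwest (bearing 315°).
Geostrophic balance: in the Southern Hemisphere the Coriolis force deflects motion to the left, so the geostrophic wind blows 90° to the left of the pressure-gradient force (low pressure on the right).
Rotating 315° by 90° counterclockwise gives 225° — the wind blows toward the southwest.

225°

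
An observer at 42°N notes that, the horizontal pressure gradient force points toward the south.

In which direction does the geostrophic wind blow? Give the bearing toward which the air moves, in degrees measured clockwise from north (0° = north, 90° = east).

The pressure-gradient force points toward the south (bearing 180°).
Geostrophic balance: in the Northern Hemisphere the Coriolis force deflects motion to the right, so the geostrophic wind blows 90° to the right of the pressure-gradient force (low pressure on the left).
Rotating 180° by 90° clockwise gives 270° — the wind blows toward the west.

270°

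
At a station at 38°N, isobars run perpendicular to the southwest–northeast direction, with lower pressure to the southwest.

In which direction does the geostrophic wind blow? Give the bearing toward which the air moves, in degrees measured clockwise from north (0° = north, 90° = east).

The pressure-gradient force points toward the southwest (bearing 225°).
Geostrophic balance: in the Northern Hemisphere the Coriolis force deflects motion to the right, so the geostrophic wind blows 90° to the right of the pressure-gradient force (low pressure on the left).
Rotating 225° by 90° clockwise gives 315° — the wind blows toward the northwest.

315°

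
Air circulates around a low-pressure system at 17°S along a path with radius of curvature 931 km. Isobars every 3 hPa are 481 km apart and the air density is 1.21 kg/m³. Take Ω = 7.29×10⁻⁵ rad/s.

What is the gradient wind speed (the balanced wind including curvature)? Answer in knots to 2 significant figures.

Coriolis parameter at 17°S:
f = 2Ω sin φ = 2 × 7.29×10⁻⁵ × sin 17° = 4.26×10⁻⁵ s⁻¹
Pressure gradient: |∂P/∂n| = 300 Pa / 481000 m = 6.24×10⁻⁴ Pa/m
Geostrophic speed: V_g = |∂P/∂n|/(fρ) = 6.24×10⁻⁴/(4.26×10⁻⁵ × 1.21) = 12.1 m/s
Around a low, centrifugal force acts outward with Coriolis, so pressure-gradient force balances both:
(1/ρ)|∂P/∂n| = fV + V²/R  →  V² + fR·V − fR·V_g = 0
With fR = 4.26×10⁻⁵ × 931×10³ m = 39.7 m/s:
V = [−fR + √((fR)² + 4 fR V_g)]/2 = [−39.7 + √(39.7² + 4×39.7×12.1)]/2 = 9.71 m/s
Subgeostrophic (V < V_g = 12.1 m/s), as expected around a low.
Converting: 9.71 m/s × 1.944 = 19 knots

19 knots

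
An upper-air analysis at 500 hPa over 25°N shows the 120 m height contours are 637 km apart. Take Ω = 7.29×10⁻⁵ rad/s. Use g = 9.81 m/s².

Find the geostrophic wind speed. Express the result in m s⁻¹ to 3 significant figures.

30.0 m s⁻¹

Coriolis parameter at 25°N:
f = 2Ω sin φ = 2 × 7.29×10⁻⁵ × sin 25° = 6.16×10⁻⁵ s⁻¹
Height gradient: |∂Z/∂n| = 120 m / 637000 m = 1.88×10⁻⁴
On a pressure surface, geostrophic balance gives V_g = (g/f)|∂Z/∂n|:
V_g = 9.81 × 1.88×10⁻⁴ / 6.16×10⁻⁵ = 30.0 m/s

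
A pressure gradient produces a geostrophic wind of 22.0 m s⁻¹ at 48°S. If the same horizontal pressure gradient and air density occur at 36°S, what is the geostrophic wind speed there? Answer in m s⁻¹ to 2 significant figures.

With the same pressure gradient and density, V_g ∝ 1/f ∝ 1/sin φ.
V₂ = V₁ · sin φ₁ / sin φ₂ = 22.0 × sin 48° / sin 36°
V₂ = 22.0 × 0.7431/0.5878 = 28 m s⁻¹

28 m s⁻¹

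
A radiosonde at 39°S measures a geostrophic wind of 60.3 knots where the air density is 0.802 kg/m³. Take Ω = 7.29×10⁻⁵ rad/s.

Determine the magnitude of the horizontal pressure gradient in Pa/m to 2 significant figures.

Coriolis parameter at 39°S:
f = 2Ω sin φ = 2 × 7.29×10⁻⁵ × sin 39° = 9.18×10⁻⁵ s⁻¹
Wind speed in SI: 60.3 knots = 31.0 m/s
Geostrophic balance rearranged: |∂P/∂n| = f ρ V_g
|∂P/∂n| = 9.18×10⁻⁵ × 0.802 × 31.0 = 2.28×10⁻³ Pa/m

2.3×10⁻³ Pa/m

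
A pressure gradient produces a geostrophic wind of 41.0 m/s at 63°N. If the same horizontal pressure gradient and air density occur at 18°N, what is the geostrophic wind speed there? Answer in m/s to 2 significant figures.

120 m/s

With the same pressure gradient and density, V_g ∝ 1/f ∝ 1/sin φ.
V₂ = V₁ · sin φ₁ / sin φ₂ = 41.0 × sin 63° / sin 18°
V₂ = 41.0 × 0.8910/0.3090 = 120 m/s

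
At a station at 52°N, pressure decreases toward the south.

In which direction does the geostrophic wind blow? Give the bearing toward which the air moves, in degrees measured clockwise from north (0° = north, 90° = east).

The pressure-gradient force points toward the south (bearing 180°).
Geostrophic balance: in the Northern Hemisphere the Coriolis force deflects motion to the right, so the geostrophic wind blows 90° to the right of the pressure-gradient force (low pressure on the left).
Rotating 180° by 90° clockwise gives 270° — the wind blows toward the west.

270°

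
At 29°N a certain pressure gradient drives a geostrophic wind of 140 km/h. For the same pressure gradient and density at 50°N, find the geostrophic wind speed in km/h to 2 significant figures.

With the same pressure gradient and density, V_g ∝ 1/f ∝ 1/sin φ.
V₂ = V₁ · sin φ₁ / sin φ₂ = 140 × sin 29° / sin 50°
V₂ = 140 × 0.4848/0.7660 = 89 km/h

89 km/h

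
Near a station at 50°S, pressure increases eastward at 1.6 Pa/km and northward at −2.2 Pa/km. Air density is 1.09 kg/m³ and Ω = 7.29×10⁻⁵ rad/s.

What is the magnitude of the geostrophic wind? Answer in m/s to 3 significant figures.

Coriolis parameter at 50°S:
f = 2Ω sin φ = 2 × 7.29×10⁻⁵ × sin 50° = 1.12×10⁻⁴ s⁻¹
In the Southern Hemisphere f is negative: f = −1.12×10⁻⁴ s⁻¹.
Component geostrophic relations (x east, y north):
u_g = −(1/(fρ)) ∂P/∂y,  v_g = (1/(fρ)) ∂P/∂x
u_g = −(−2.2×10⁻³)/(−1.12×10⁻⁴ × 1.09) = −18.1 m/s;  v_g = (1.6×10⁻³)/(−1.12×10⁻⁴ × 1.09) = −13.1 m/s
|V_g| = √(u_g² + v_g²) = 22.3 m/s

22.3 m/s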